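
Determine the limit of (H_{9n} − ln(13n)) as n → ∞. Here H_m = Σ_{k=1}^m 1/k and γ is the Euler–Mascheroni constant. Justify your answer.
lim = ln(9/13) + γ

By Euler-Maclaurin, H_m = ln m + γ + O(1/m). So
  H_{9n} − ln(13n) = ln(9n) + γ − ln(13n) + O(1/n)
                       = ln(9/13) + γ + O(1/n).
Hence the limit is ln(9/13) + γ.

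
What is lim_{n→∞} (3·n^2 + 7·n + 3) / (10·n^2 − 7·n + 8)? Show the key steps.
lim = 3/10

For large n the leading n^2 terms dominate both numerator and denominator. Dividing top and bottom by n^2, every other term tends to 0, leaving 3/10.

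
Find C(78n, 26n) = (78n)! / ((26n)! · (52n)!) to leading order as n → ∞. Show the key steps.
C(78n, 26n) ~ (27/4)^(26n) · sqrt(3/(4π·26n))

Write N = 26n. Apply Stirling to each factorial:
  (3N)! ~ sqrt(2π·3N) · (3N/e)^(3N),
  N! ~ sqrt(2π N) · (N/e)^N,
  (2N)! ~ sqrt(2π·2N) · (2N/e)^(2N).
The exponential factors combine to (3N)^(3N) / (N^N · (2N)^(2N)) = 3^(3N)/2^(2N) = (3^3/2^2)^N = (27/4)^N.
The square-root prefactors combine to sqrt(2π·3N) / (sqrt(2π N)·sqrt(2π·2N)) = sqrt(3 / (2π·2·N)) = sqrt(3/(4π·26n)).
Substituting N = 26n: C(78n, 26n) ~ (27/4)^(26n) · sqrt(3/(4π·26n)).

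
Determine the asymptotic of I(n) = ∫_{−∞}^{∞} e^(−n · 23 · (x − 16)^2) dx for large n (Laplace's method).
I(n) = sqrt(π/(23n))

Here φ(x) = 23 · (x − 16)^2 has its unique minimum at x* = 16 with φ(x*) = 0 and φ''(x*) = 46. Laplace's method gives
  I(n) ~ e^(−n φ(x*)) · sqrt(2π / (n · φ''(x*))) = sqrt(2π / (46n)) = sqrt(π/(23n)).
This is exact: substituting u = (x − 16)·sqrt(23n) gives I(n) = (1/sqrt(23n)) ∫_{−∞}^{∞} e^(−u^2) du = sqrt(π/(23n)).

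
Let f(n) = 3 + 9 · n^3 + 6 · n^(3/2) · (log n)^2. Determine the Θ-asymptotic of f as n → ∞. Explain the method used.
f(n) ∈ Θ(n^3)

Compare the terms by growth order. For large n, n^a · (log n)^b dominates n^a' · (log n)^b' iff a > a', or (a = a' and b > b'). Ranking the 3 terms shows the dominant one is 9 · n^3. Hence f(n) ∈ Θ(n^3).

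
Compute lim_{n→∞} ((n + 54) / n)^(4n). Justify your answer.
lim = e^216

Rewrite as (1 + 54/n)^(4n). By the standard limit (1 + x/n)^n → e^x, we have (1 + 54/n)^n → e^54, and raising to the 4th power gives e^216.
More precisely, ln[(1 + 54/n)^(4n)] = 4n · ln(1 + 54/n) = 4n · (54/n + O(1/n^2)) = 216 + O(1/n) → 216.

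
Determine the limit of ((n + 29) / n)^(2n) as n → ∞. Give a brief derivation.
lim = e^58

Rewrite as (1 + 29/n)^(2n). By the standard limit (1 + x/n)^n → e^x, we have (1 + 29/n)^n → e^29, and raising to the 2nd power gives e^58.
More precisely, ln[(1 + 29/n)^(2n)] = 2n · ln(1 + 29/n) = 2n · (29/n + O(1/n^2)) = 58 + O(1/n) → 58.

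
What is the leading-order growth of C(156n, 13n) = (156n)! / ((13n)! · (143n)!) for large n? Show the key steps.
C(156n, 13n) ~ (8916100448256/285311670611)^(13n) · sqrt(6/(11π·13n))

Write N = 13n. Apply Stirling to each factorial:
  (12N)! ~ sqrt(2π·12N) · (12N/e)^(12N),
  N! ~ sqrt(2π N) · (N/e)^N,
  (11N)! ~ sqrt(2π·11N) · (11N/e)^(11N).
The exponential factors combine to (12N)^(12N) / (N^N · (11N)^(11N)) = 12^(12N)/11^(11N) = (12^12/11^11)^N = (8916100448256/285311670611)^N.
The square-root prefactors combine to sqrt(2π·12N) / (sqrt(2π N)·sqrt(2π·11N)) = sqrt(12 / (2π·11·N)) = sqrt(6/(11π·13n)).
Substituting N = 13n: C(156n, 13n) ~ (8916100448256/285311670611)^(13n) · sqrt(6/(11π·13n)).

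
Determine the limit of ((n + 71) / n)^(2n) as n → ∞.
lim = e^142

Rewrite as (1 + 71/n)^(2n). By the standard limit (1 + x/n)^n → e^x, we have (1 + 71/n)^n → e^71, and raising to the 2nd power gives e^142.
More precisely, ln[(1 + 71/n)^(2n)] = 2n · ln(1 + 71/n) = 2n · (71/n + O(1/n^2)) = 142 + O(1/n) → 142.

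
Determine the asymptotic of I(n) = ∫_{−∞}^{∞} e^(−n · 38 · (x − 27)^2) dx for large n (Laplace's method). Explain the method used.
I(n) = sqrt(π/(38n))

Here φ(x) = 38 · (x − 27)^2 has its unique minimum at x* = 27 with φ(x*) = 0 and φ''(x*) = 76. Laplace's method gives
  I(n) ~ e^(−n φ(x*)) · sqrt(2π / (n · φ''(x*))) = sqrt(2π / (76n)) = sqrt(π/(38n)).
This is exact: substituting u = (x − 27)·sqrt(38n) gives I(n) = (1/sqrt(38n)) ∫_{−∞}^{∞} e^(−u^2) du = sqrt(π/(38n)).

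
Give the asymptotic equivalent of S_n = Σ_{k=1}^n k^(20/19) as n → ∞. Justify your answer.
S_n ~ (19/39) · n^(39/19)

Integral comparison: Σ_{k=1}^n k^(20/19) = ∫_0^n x^(20/19) dx + O(n^(20/19)). The integral is n^(1 + 20/19) / (1 + 20/19) = n^((20+19)/19) / ((20+19)/19) = (19/39) · n^(39/19).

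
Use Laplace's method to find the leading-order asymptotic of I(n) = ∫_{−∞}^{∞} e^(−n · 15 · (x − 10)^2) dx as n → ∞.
I(n) = sqrt(π/(15n))

Here φ(x) = 15 · (x − 10)^2 has its unique minimum at x* = 10 with φ(x*) = 0 and φ''(x*) = 30. Laplace's method gives
  I(n) ~ e^(−n φ(x*)) · sqrt(2π / (n · φ''(x*))) = sqrt(2π / (30n)) = sqrt(π/(15n)).
This is exact: substituting u = (x − 10)·sqrt(15n) gives I(n) = (1/sqrt(15n)) ∫_{−∞}^{∞} e^(−u^2) du = sqrt(π/(15n)).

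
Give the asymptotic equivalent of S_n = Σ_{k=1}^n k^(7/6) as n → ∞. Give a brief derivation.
S_n ~ (6/13) · n^(13/6)

Integral comparison: Σ_{k=1}^n k^(7/6) = ∫_0^n x^(7/6) dx + O(n^(7/6)). The integral is n^(1 + 7/6) / (1 + 7/6) = n^((7+6)/6) / ((7+6)/6) = (6/13) · n^(13/6).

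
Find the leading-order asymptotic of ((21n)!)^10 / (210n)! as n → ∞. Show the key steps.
((21n)!)^10/(210n)! ~ ((2π·21n)^(9/2) / sqrt(10)) · 10^(−10·21n)  →  0

Write N = 21n. Stirling: N! ~ sqrt(2π N)(N/e)^N and (10N)! ~ sqrt(2π·10N)·(10N/e)^(10N).
  (N!)^10/(10N)! ~ (2π N)^(10/2) (N/e)^(10N) / [sqrt(2π·10N) (10N/e)^(10N)]
     = (2π N)^(10/2) / sqrt(2π·10N) · (N/(10N))^(10N)
     = (2π N)^((10−1)/2) / sqrt(10) · 10^(−10N).
Since 10^10 > 1, the factor 10^(−10N) decays exponentially, so the ratio → 0. Substituting N = 21n gives the stated form.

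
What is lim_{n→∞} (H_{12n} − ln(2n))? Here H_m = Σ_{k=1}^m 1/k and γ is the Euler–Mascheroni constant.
lim = ln 6 + γ

By Euler-Maclaurin, H_m = ln m + γ + O(1/m). So
  H_{12n} − ln(2n) = ln(12n) + γ − ln(2n) + O(1/n)
                       = ln(12/2) + γ + O(1/n).
Hence the limit is ln(12/2) + γ (= ln 6).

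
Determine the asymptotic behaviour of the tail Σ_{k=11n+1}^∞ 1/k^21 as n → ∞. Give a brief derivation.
Σ_{k>11n} 1/k^21 ~ 1/(20 · (11n)^20)

Compare to the integral: ∫_{11n}^∞ x^(−21) dx = [−x^(−20)/20]_{11n}^∞ = 1/((21−1)·(11n)^20). Euler-Maclaurin then gives
  Σ_{k>11n} 1/k^21 = ∫_{11n}^∞ dx/x^21 − 1/(2·(11n)^21) + O(1/(11n)^22).
(Equivalently this is ζ(21) − Σ_{k≤11n} 1/k^21.)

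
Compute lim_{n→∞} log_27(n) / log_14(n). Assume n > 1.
lim = ln(14) / ln(27) = log_27(14)

Change of base: log_27(n) = ln n / ln 27 and log_14(n) = ln n / ln 14. The ratio is (ln n / ln 27) · (ln 14 / ln n) = ln 14 / ln 27, a constant independent of n. So the limit is ln 14 / ln 27 = log_27(14).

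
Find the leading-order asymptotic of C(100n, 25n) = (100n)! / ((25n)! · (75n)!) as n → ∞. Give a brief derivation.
C(100n, 25n) ~ (256/27)^(25n) · sqrt(2/(3π·25n))

Write N = 25n. Apply Stirling to each factorial:
  (4N)! ~ sqrt(2π·4N) · (4N/e)^(4N),
  N! ~ sqrt(2π N) · (N/e)^N,
  (3N)! ~ sqrt(2π·3N) · (3N/e)^(3N).
The exponential factors combine to (4N)^(4N) / (N^N · (3N)^(3N)) = 4^(4N)/3^(3N) = (4^4/3^3)^N = (256/27)^N.
The square-root prefactors combine to sqrt(2π·4N) / (sqrt(2π N)·sqrt(2π·3N)) = sqrt(4 / (2π·3·N)) = sqrt(2/(3π·25n)).
Substituting N = 25n: C(100n, 25n) ~ (256/27)^(25n) · sqrt(2/(3π·25n)).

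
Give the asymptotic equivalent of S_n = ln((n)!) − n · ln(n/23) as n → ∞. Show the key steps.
S_n ~ n · (ln 23 − 1) + O(ln n)

Stirling: ln((n)!) = n ln(n) − n + O(ln n).
  S_n = n ln(n) − n − n ln(n/23) + O(ln n)
      = n ln(n) − n ln n + n ln 23 − n + O(ln n)
      = n ln 23 − n + O(ln n)
      = n (ln 23 − 1) + O(ln n).
Numerically ln(23) − 1 ≈ 2.1355.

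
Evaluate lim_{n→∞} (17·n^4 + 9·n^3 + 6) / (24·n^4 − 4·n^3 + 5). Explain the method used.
lim = 17/24

For large n the leading n^4 terms dominate both numerator and denominator. Dividing top and bottom by n^4, every other term tends to 0, leaving 17/24.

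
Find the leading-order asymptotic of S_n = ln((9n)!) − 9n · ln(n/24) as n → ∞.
S_n ~ 9n · (ln 216 − 1) + O(ln n)

Stirling: ln((9n)!) = 9n ln(9n) − 9n + O(ln n).
  S_n = 9n ln(9n) − 9n − 9n ln(n/24) + O(ln n)
      = 9n ln(9n) − 9n ln n + 9n ln 24 − 9n + O(ln n)
      = 9n ln 9 + 9n ln 24 − 9n + O(ln n)
      = 9n (ln 216 − 1) + O(ln n).
Numerically ln(216) − 1 ≈ 4.3753.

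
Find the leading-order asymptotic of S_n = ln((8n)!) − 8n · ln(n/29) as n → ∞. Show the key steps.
S_n ~ 8n · (ln 232 − 1) + O(ln n)

Stirling: ln((8n)!) = 8n ln(8n) − 8n + O(ln n).
  S_n = 8n ln(8n) − 8n − 8n ln(n/29) + O(ln n)
      = 8n ln(8n) − 8n ln n + 8n ln 29 − 8n + O(ln n)
      = 8n ln 8 + 8n ln 29 − 8n + O(ln n)
      = 8n (ln 232 − 1) + O(ln n).
Numerically ln(232) − 1 ≈ 4.4467.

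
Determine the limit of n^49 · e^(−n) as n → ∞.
lim = 0

Exponentials with base > 1 dominate every fixed polynomial: for any fixed c, n^c / e^n → 0 as n → ∞ (e.g. by the ratio test, or since e^n grows faster than any power of n). Hence n^49 · e^(−n) = n^49 / e^n → 0.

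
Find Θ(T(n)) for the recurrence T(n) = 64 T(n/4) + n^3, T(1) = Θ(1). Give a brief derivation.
T(n) = Θ(n^3 log n)

log_4 64 = 3, and f(n) = n^3 = Θ(n^(log_4 64)). This is Case 2 of the master theorem: T(n) = Θ(f(n) · log n) = Θ(n^3 log n).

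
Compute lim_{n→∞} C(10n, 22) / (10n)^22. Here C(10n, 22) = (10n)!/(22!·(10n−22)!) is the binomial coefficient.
lim = 1/22! = 1/1124000727777607680000

With N = 10n → ∞: C(N, 22) / N^22 = [N(N−1)…(N−21)] / (22! · N^22) = (1/22!) · 1 · (1 − 1/(10n)) · … · (1 − 21/(10n)). Each factor → 1 as N → ∞, so the limit is 1/22! = 1/1124000727777607680000.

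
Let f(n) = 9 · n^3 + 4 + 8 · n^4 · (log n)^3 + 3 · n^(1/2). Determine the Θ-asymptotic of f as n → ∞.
f(n) ∈ Θ(n^4 · (log n)^3)

Compare the terms by growth order. For large n, n^a · (log n)^b dominates n^a' · (log n)^b' iff a > a', or (a = a' and b > b'). Ranking the 4 terms shows the dominant one is 8 · n^4 · (log n)^3. Hence f(n) ∈ Θ(n^4 · (log n)^3).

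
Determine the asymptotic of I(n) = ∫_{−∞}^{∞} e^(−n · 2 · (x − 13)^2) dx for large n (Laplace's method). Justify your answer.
I(n) = sqrt(π/(2n))

Here φ(x) = 2 · (x − 13)^2 has its unique minimum at x* = 13 with φ(x*) = 0 and φ''(x*) = 4. Laplace's method gives
  I(n) ~ e^(−n φ(x*)) · sqrt(2π / (n · φ''(x*))) = sqrt(2π / (4n)) = sqrt(π/(2n)).
This is exact: substituting u = (x − 13)·sqrt(2n) gives I(n) = (1/sqrt(2n)) ∫_{−∞}^{∞} e^(−u^2) du = sqrt(π/(2n)).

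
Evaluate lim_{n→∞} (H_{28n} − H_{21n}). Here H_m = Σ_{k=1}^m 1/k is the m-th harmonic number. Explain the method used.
lim = ln(28/21) = ln(4/3)

Euler-Maclaurin gives H_m = ln m + γ + 1/(2m) + O(1/m^2). The γ and O(1/m) terms cancel in the difference:
  H_{28n} − H_{21n} = ln(28n) − ln(21n) + O(1/n) = ln(28/21) + O(1/n).
Hence the limit is ln(28/21) = ln(4/3).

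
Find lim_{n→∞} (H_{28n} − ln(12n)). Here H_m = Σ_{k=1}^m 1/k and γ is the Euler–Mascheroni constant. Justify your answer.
lim = ln(7/3) + γ

By Euler-Maclaurin, H_m = ln m + γ + O(1/m). So
  H_{28n} − ln(12n) = ln(28n) + γ − ln(12n) + O(1/n)
                       = ln(28/12) + γ + O(1/n).
Hence the limit is ln(28/12) + γ (= ln(7/3)).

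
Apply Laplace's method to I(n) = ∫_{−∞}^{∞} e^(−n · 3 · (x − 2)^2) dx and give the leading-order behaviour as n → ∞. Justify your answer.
I(n) = sqrt(π/(3n))

Here φ(x) = 3 · (x − 2)^2 has its unique minimum at x* = 2 with φ(x*) = 0 and φ''(x*) = 6. Laplace's method gives
  I(n) ~ e^(−n φ(x*)) · sqrt(2π / (n · φ''(x*))) = sqrt(2π / (6n)) = sqrt(π/(3n)).
This is exact: substituting u = (x − 2)·sqrt(3n) gives I(n) = (1/sqrt(3n)) ∫_{−∞}^{∞} e^(−u^2) du = sqrt(π/(3n)).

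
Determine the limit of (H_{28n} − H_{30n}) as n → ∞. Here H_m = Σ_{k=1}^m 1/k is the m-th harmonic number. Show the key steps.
lim = ln(28/30) = ln(14/15)

Euler-Maclaurin gives H_m = ln m + γ + 1/(2m) + O(1/m^2). The γ and O(1/m) terms cancel in the difference:
  H_{28n} − H_{30n} = ln(28n) − ln(30n) + O(1/n) = ln(28/30) + O(1/n).
Hence the limit is ln(28/30) = ln(14/15).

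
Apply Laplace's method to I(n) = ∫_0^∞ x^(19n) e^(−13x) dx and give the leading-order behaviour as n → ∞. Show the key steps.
I(n) ~ (sqrt(2π·19n) / 13) · (19n/(13e))^(19n)

Write the integrand as exp(19n ln x − 13x) and set f(x) = 19n ln x − 13x. Then f'(x) = 19n/x − 13 = 0 at x* = 19n/13, and f''(x*) = −19n/x*^2 = −13^2/(19n). Laplace's method (interior maximum) gives
  I(n) ~ e^(f(x*)) · sqrt(2π / |f''(x*)|)
        = exp(19n ln(19n/13) − 19n) · sqrt(2π · 19n / 13^2)
        = (19n/13)^(19n) e^(−19n) · sqrt(2π·19n) / 13
        = (sqrt(2π·19n) / 13) · (19n/(13e))^(19n).
This matches Γ(19n+1)/13^(19n+1) with Stirling applied to Γ.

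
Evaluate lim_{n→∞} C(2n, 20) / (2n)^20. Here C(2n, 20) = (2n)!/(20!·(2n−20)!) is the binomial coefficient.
lim = 1/20! = 1/2432902008176640000

With N = 2n → ∞: C(N, 20) / N^20 = [N(N−1)…(N−19)] / (20! · N^20) = (1/20!) · 1 · (1 − 1/(2n)) · … · (1 − 19/(2n)). Each factor → 1 as N → ∞, so the limit is 1/20! = 1/2432902008176640000.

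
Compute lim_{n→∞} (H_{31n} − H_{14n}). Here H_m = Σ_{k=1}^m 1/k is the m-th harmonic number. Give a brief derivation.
lim = ln(31/14)

Euler-Maclaurin gives H_m = ln m + γ + 1/(2m) + O(1/m^2). The γ and O(1/m) terms cancel in the difference:
  H_{31n} − H_{14n} = ln(31n) − ln(14n) + O(1/n) = ln(31/14) + O(1/n).
Hence the limit is ln(31/14).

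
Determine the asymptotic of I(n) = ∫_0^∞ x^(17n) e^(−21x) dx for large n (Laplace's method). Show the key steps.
I(n) ~ (sqrt(2π·17n) / 21) · (17n/(21e))^(17n)

Write the integrand as exp(17n ln x − 21x) and set f(x) = 17n ln x − 21x. Then f'(x) = 17n/x − 21 = 0 at x* = 17n/21, and f''(x*) = −17n/x*^2 = −21^2/(17n). Laplace's method (interior maximum) gives
  I(n) ~ e^(f(x*)) · sqrt(2π / |f''(x*)|)
        = exp(17n ln(17n/21) − 17n) · sqrt(2π · 17n / 21^2)
        = (17n/21)^(17n) e^(−17n) · sqrt(2π·17n) / 21
        = (sqrt(2π·17n) / 21) · (17n/(21e))^(17n).
This matches Γ(17n+1)/21^(17n+1) with Stirling applied to Γ.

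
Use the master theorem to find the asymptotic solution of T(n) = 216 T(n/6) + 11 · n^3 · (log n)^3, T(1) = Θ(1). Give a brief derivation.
T(n) = Θ(n^3 · (log n)^4)

Here log_6 216 = 3 and f(n) = 11 · n^3 · (log n)^3 = Θ(n^(log_6 216) · (log n)^3). This is the extended Case 2 of the master theorem (f matches the critical exponent up to log factors), giving T(n) = Θ(n^(log_6 216) · (log n)^(3+1)) = Θ(n^3 · (log n)^4).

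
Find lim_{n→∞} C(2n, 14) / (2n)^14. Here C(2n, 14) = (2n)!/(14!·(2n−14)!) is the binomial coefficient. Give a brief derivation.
lim = 1/14! = 1/87178291200

With N = 2n → ∞: C(N, 14) / N^14 = [N(N−1)…(N−13)] / (14! · N^14) = (1/14!) · 1 · (1 − 1/(2n)) · … · (1 − 13/(2n)). Each factor → 1 as N → ∞, so the limit is 1/14! = 1/87178291200.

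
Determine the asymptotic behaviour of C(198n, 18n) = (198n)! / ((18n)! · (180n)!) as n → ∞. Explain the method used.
C(198n, 18n) ~ (285311670611/10000000000)^(18n) · sqrt(11/(20π·18n))

Write N = 18n. Apply Stirling to each factorial:
  (11N)! ~ sqrt(2π·11N) · (11N/e)^(11N),
  N! ~ sqrt(2π N) · (N/e)^N,
  (10N)! ~ sqrt(2π·10N) · (10N/e)^(10N).
The exponential factors combine to (11N)^(11N) / (N^N · (10N)^(10N)) = 11^(11N)/10^(10N) = (11^11/10^10)^N = (285311670611/10000000000)^N.
The square-root prefactors combine to sqrt(2π·11N) / (sqrt(2π N)·sqrt(2π·10N)) = sqrt(11 / (2π·10·N)) = sqrt(11/(20π·18n)).
Substituting N = 18n: C(198n, 18n) ~ (285311670611/10000000000)^(18n) · sqrt(11/(20π·18n)).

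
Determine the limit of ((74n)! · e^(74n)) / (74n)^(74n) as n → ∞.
lim = ∞

Stirling: (74n)! ~ sqrt(2π·74n) · (74n/e)^(74n). Hence
  (74n)! · e^(74n) / (74n)^(74n) ~ sqrt(2π·74n) = sqrt(2π·74) · sqrt(n) → ∞.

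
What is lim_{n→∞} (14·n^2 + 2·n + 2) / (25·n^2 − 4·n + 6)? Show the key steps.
lim = 14/25

For large n the leading n^2 terms dominate both numerator and denominator. Dividing top and bottom by n^2, every other term tends to 0, leaving 14/25.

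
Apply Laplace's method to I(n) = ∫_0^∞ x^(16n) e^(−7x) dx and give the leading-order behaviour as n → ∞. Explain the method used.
I(n) ~ (sqrt(2π·16n) / 7) · (16n/(7e))^(16n)

Write the integrand as exp(16n ln x − 7x) and set f(x) = 16n ln x − 7x. Then f'(x) = 16n/x − 7 = 0 at x* = 16n/7, and f''(x*) = −16n/x*^2 = −7^2/(16n). Laplace's method (interior maximum) gives
  I(n) ~ e^(f(x*)) · sqrt(2π / |f''(x*)|)
        = exp(16n ln(16n/7) − 16n) · sqrt(2π · 16n / 7^2)
        = (16n/7)^(16n) e^(−16n) · sqrt(2π·16n) / 7
        = (sqrt(2π·16n) / 7) · (16n/(7e))^(16n).
This matches Γ(16n+1)/7^(16n+1) with Stirling applied to Γ.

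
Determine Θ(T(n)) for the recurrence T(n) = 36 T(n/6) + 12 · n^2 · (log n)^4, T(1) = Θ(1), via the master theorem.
T(n) = Θ(n^2 · (log n)^5)

Here log_6 36 = 2 and f(n) = 12 · n^2 · (log n)^4 = Θ(n^(log_6 36) · (log n)^4). This is the extended Case 2 of the master theorem (f matches the critical exponent up to log factors), giving T(n) = Θ(n^(log_6 36) · (log n)^(4+1)) = Θ(n^2 · (log n)^5).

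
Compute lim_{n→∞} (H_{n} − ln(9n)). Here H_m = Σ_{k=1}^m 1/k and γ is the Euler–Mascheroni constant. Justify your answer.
lim = −ln 9 + γ

By Euler-Maclaurin, H_m = ln m + γ + O(1/m). So
  H_{n} − ln(9n) = ln(n) + γ − ln(9n) + O(1/n)
                       = ln(1/9) + γ + O(1/n).
Hence the limit is ln(1/9) + γ.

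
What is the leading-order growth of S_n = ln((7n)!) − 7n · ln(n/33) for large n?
S_n ~ 7n · (ln 231 − 1) + O(ln n)

Stirling: ln((7n)!) = 7n ln(7n) − 7n + O(ln n).
  S_n = 7n ln(7n) − 7n − 7n ln(n/33) + O(ln n)
      = 7n ln(7n) − 7n ln n + 7n ln 33 − 7n + O(ln n)
      = 7n ln 7 + 7n ln 33 − 7n + O(ln n)
      = 7n (ln 231 − 1) + O(ln n).
Numerically ln(231) − 1 ≈ 4.4424.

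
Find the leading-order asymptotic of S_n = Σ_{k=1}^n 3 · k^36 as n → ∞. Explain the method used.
S_n ~ 3 · n^37 / 37

By integral comparison (Euler-Maclaurin), Σ_{k=1}^n 3 · k^36 = 3 · ∫_0^n x^36 dx + O(n^36) = 3 · n^37/37 + O(n^36). (Equivalently, Faulhaber's formula gives the same leading term.)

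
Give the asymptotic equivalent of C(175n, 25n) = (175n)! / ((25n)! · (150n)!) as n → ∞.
C(175n, 25n) ~ (823543/46656)^(25n) · sqrt(7/(12π·25n))

Write N = 25n. Apply Stirling to each factorial:
  (7N)! ~ sqrt(2π·7N) · (7N/e)^(7N),
  N! ~ sqrt(2π N) · (N/e)^N,
  (6N)! ~ sqrt(2π·6N) · (6N/e)^(6N).
The exponential factors combine to (7N)^(7N) / (N^N · (6N)^(6N)) = 7^(7N)/6^(6N) = (7^7/6^6)^N = (823543/46656)^N.
The square-root prefactors combine to sqrt(2π·7N) / (sqrt(2π N)·sqrt(2π·6N)) = sqrt(7 / (2π·6·N)) = sqrt(7/(12π·25n)).
Substituting N = 25n: C(175n, 25n) ~ (823543/46656)^(25n) · sqrt(7/(12π·25n)).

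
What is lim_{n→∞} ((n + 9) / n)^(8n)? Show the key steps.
lim = e^72

Rewrite as (1 + 9/n)^(8n). By the standard limit (1 + x/n)^n → e^x, we have (1 + 9/n)^n → e^9, and raising to the 8th power gives e^72.
More precisely, ln[(1 + 9/n)^(8n)] = 8n · ln(1 + 9/n) = 8n · (9/n + O(1/n^2)) = 72 + O(1/n) → 72.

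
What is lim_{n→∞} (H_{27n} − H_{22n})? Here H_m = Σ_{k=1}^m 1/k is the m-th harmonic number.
lim = ln(27/22)

Euler-Maclaurin gives H_m = ln m + γ + 1/(2m) + O(1/m^2). The γ and O(1/m) terms cancel in the difference:
  H_{27n} − H_{22n} = ln(27n) − ln(22n) + O(1/n) = ln(27/22) + O(1/n).
Hence the limit is ln(27/22).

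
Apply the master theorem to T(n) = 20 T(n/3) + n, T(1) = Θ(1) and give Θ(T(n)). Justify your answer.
T(n) = Θ(n^(log_3 20))

Master theorem: compare f(n) = n to n^(log_3 20) where log_3 20 ≈ 2.727. Since 1 < log_3 20, we have f(n) = O(n^(log_3 20 − ε)) for some ε > 0 — Case 1. Hence T(n) = Θ(n^(log_3 20)).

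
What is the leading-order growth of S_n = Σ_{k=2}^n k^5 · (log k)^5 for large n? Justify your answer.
S_n ~ n^6 · (log n)^5 / 6

By integral comparison, S_n = ∫_1^n x^5 · (log x)^5 dx + O(n^5 · (log n)^5). For the integral, the leading term of ∫_1^n x^5 (log x)^5 dx is n^6/6 · (log n)^5 (by repeated integration by parts; each step lowers the log-exponent and produces a relatively O(1/log n) correction). Hence S_n ~ n^6 · (log n)^5 / 6.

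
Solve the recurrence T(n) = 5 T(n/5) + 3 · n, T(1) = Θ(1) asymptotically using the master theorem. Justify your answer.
T(n) = Θ(n log n)

log_5 5 = 1, and f(n) = 3 · n = Θ(n^(log_5 5)). This is Case 2 of the master theorem: T(n) = Θ(f(n) · log n) = Θ(n log n).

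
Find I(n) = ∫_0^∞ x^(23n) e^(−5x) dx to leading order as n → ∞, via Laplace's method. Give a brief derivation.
I(n) ~ (sqrt(2π·23n) / 5) · (23n/(5e))^(23n)

Write the integrand as exp(23n ln x − 5x) and set f(x) = 23n ln x − 5x. Then f'(x) = 23n/x − 5 = 0 at x* = 23n/5, and f''(x*) = −23n/x*^2 = −5^2/(23n). Laplace's method (interior maximum) gives
  I(n) ~ e^(f(x*)) · sqrt(2π / |f''(x*)|)
        = exp(23n ln(23n/5) − 23n) · sqrt(2π · 23n / 5^2)
        = (23n/5)^(23n) e^(−23n) · sqrt(2π·23n) / 5
        = (sqrt(2π·23n) / 5) · (23n/(5e))^(23n).
This matches Γ(23n+1)/5^(23n+1) with Stirling applied to Γ.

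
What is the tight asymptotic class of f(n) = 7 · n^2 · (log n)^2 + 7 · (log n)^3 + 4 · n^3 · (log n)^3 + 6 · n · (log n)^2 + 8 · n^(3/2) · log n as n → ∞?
f(n) ∈ Θ(n^3 · (log n)^3)

Compare the terms by growth order. For large n, n^a · (log n)^b dominates n^a' · (log n)^b' iff a > a', or (a = a' and b > b'). Ranking the 5 terms shows the dominant one is 4 · n^3 · (log n)^3. Hence f(n) ∈ Θ(n^3 · (log n)^3).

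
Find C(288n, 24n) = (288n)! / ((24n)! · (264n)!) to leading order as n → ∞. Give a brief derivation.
C(288n, 24n) ~ (8916100448256/285311670611)^(24n) · sqrt(6/(11π·24n))

Write N = 24n. Apply Stirling to each factorial:
  (12N)! ~ sqrt(2π·12N) · (12N/e)^(12N),
  N! ~ sqrt(2π N) · (N/e)^N,
  (11N)! ~ sqrt(2π·11N) · (11N/e)^(11N).
The exponential factors combine to (12N)^(12N) / (N^N · (11N)^(11N)) = 12^(12N)/11^(11N) = (12^12/11^11)^N = (8916100448256/285311670611)^N.
The square-root prefactors combine to sqrt(2π·12N) / (sqrt(2π N)·sqrt(2π·11N)) = sqrt(12 / (2π·11·N)) = sqrt(6/(11π·24n)).
Substituting N = 24n: C(288n, 24n) ~ (8916100448256/285311670611)^(24n) · sqrt(6/(11π·24n)).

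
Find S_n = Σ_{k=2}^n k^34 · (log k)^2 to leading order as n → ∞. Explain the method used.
S_n ~ n^35 · (log n)^2 / 35

By integral comparison, S_n = ∫_1^n x^34 · (log x)^2 dx + O(n^34 · (log n)^2). For the integral, the leading term of ∫_1^n x^34 (log x)^2 dx is n^35/35 · (log n)^2 (by repeated integration by parts; each step lowers the log-exponent and produces a relatively O(1/log n) correction). Hence S_n ~ n^35 · (log n)^2 / 35.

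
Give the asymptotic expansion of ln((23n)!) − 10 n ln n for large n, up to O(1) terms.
ln((23n)!) − 10 n ln n = 13 n ln n + 23(ln 23 − 1) n + (1/2) ln(2π·23n) + O(1/n)

Stirling: ln((23n)!) = 23n ln(23n) − 23n + (1/2) ln(2π·23n) + O(1/n).
Expand 23n ln(23n) = 23n (ln n + ln 23) = 23n ln n + 23n ln 23.
Subtract 10n ln n: leading term is (23 − 10) n ln n = 13 n ln n. The next term is 23n ln 23 − 23n = 23(ln 23 − 1) n. Then the (1/2) ln(2π·23n) correction.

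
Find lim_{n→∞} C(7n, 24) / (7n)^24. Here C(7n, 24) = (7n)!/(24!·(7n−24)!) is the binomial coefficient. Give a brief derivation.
lim = 1/24! = 1/620448401733239439360000

With N = 7n → ∞: C(N, 24) / N^24 = [N(N−1)…(N−23)] / (24! · N^24) = (1/24!) · 1 · (1 − 1/(7n)) · … · (1 − 23/(7n)). Each factor → 1 as N → ∞, so the limit is 1/24! = 1/620448401733239439360000.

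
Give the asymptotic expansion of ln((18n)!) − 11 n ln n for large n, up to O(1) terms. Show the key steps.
ln((18n)!) − 11 n ln n = 7 n ln n + 18(ln 18 − 1) n + (1/2) ln(2π·18n) + O(1/n)

Stirling: ln((18n)!) = 18n ln(18n) − 18n + (1/2) ln(2π·18n) + O(1/n).
Expand 18n ln(18n) = 18n (ln n + ln 18) = 18n ln n + 18n ln 18.
Subtract 11n ln n: leading term is (18 − 11) n ln n = 7 n ln n. The next term is 18n ln 18 − 18n = 18(ln 18 − 1) n. Then the (1/2) ln(2π·18n) correction.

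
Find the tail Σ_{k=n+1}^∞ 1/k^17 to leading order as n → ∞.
Σ_{k>n} 1/k^17 ~ 1/(16 · n^16)

Compare to the integral: ∫_{n}^∞ x^(−17) dx = [−x^(−16)/16]_{n}^∞ = 1/((17−1)·n^16). Euler-Maclaurin then gives
  Σ_{k>n} 1/k^17 = ∫_{n}^∞ dx/x^17 − 1/(2·n^17) + O(1/n^18).
(Equivalently this is ζ(17) − Σ_{k≤n} 1/k^17.)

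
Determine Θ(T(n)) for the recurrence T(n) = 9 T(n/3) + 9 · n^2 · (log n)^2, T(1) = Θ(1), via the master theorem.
T(n) = Θ(n^2 · (log n)^3)

Here log_3 9 = 2 and f(n) = 9 · n^2 · (log n)^2 = Θ(n^(log_3 9) · (log n)^2). This is the extended Case 2 of the master theorem (f matches the critical exponent up to log factors), giving T(n) = Θ(n^(log_3 9) · (log n)^(2+1)) = Θ(n^2 · (log n)^3).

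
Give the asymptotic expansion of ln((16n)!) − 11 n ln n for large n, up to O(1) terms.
ln((16n)!) − 11 n ln n = 5 n ln n + 16(ln 16 − 1) n + (1/2) ln(2π·16n) + O(1/n)

Stirling: ln((16n)!) = 16n ln(16n) − 16n + (1/2) ln(2π·16n) + O(1/n).
Expand 16n ln(16n) = 16n (ln n + ln 16) = 16n ln n + 16n ln 16.
Subtract 11n ln n: leading term is (16 − 11) n ln n = 5 n ln n. The next term is 16n ln 16 − 16n = 16(ln 16 − 1) n. Then the (1/2) ln(2π·16n) correction.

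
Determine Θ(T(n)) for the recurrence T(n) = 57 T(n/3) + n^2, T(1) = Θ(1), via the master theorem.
T(n) = Θ(n^(log_3 57))

Master theorem: compare f(n) = n^2 to n^(log_3 57) where log_3 57 ≈ 3.680. Since 2 < log_3 57, we have f(n) = O(n^(log_3 57 − ε)) for some ε > 0 — Case 1. Hence T(n) = Θ(n^(log_3 57)).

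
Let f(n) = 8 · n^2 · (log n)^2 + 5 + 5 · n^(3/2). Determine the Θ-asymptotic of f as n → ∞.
f(n) ∈ Θ(n^2 · (log n)^2)

Compare the terms by growth order. For large n, n^a · (log n)^b dominates n^a' · (log n)^b' iff a > a', or (a = a' and b > b'). Ranking the 3 terms shows the dominant one is 8 · n^2 · (log n)^2. Hence f(n) ∈ Θ(n^2 · (log n)^2).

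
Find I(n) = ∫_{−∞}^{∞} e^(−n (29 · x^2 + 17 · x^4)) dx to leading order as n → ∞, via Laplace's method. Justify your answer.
I(n) ~ sqrt(π/(29n))

φ(x) = 29 · x^2 + 17 · x^4 has its unique global minimum at x* = 0 (since φ'(x) = 58x + 68x^3 = 0 only at x = 0 for real x with both coefficients positive, and φ → ∞ as |x| → ∞). At x* = 0, φ(0) = 0 and φ''(0) = 58. Laplace's method then gives
  I(n) ~ sqrt(2π / (n · φ''(0))) · e^(−n φ(0)) = sqrt(2π / (58n)) = sqrt(π/(29n)).
The 17 · x^4 term contributes only at subleading order (an O(1/n) relative correction).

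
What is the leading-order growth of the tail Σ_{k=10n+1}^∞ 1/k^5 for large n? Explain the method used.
Σ_{k>10n} 1/k^5 ~ 1/(4 · (10n)^4)

Compare to the integral: ∫_{10n}^∞ x^(−5) dx = [−x^(−4)/4]_{10n}^∞ = 1/((5−1)·(10n)^4). Euler-Maclaurin then gives
  Σ_{k>10n} 1/k^5 = ∫_{10n}^∞ dx/x^5 − 1/(2·(10n)^5) + O(1/(10n)^6).
(Equivalently this is ζ(5) − Σ_{k≤10n} 1/k^5.)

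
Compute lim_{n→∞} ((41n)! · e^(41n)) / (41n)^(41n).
lim = ∞

Stirling: (41n)! ~ sqrt(2π·41n) · (41n/e)^(41n). Hence
  (41n)! · e^(41n) / (41n)^(41n) ~ sqrt(2π·41n) = sqrt(2π·41) · sqrt(n) → ∞.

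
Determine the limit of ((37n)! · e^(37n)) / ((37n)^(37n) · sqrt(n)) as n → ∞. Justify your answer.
lim = sqrt(2π·37)

Stirling: (37n)! ~ sqrt(2π·37n) · (37n/e)^(37n). Hence
  (37n)! · e^(37n) / (37n)^(37n) ~ sqrt(2π·37n).
Dividing by sqrt(n): sqrt(2π·37n) / sqrt(n) = sqrt(2π·37) · n^((1−1)/2), so the limit is sqrt(2π·37).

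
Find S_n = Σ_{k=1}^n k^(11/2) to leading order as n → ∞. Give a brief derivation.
S_n ~ (2/13) · n^(13/2)

Integral comparison: Σ_{k=1}^n k^(11/2) = ∫_0^n x^(11/2) dx + O(n^(11/2)). The integral is n^(1 + 11/2) / (1 + 11/2) = n^((11+2)/2) / ((11+2)/2) = (2/13) · n^(13/2).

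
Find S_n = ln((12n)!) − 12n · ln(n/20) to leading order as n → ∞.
S_n ~ 12n · (ln 240 − 1) + O(ln n)

Stirling: ln((12n)!) = 12n ln(12n) − 12n + O(ln n).
  S_n = 12n ln(12n) − 12n − 12n ln(n/20) + O(ln n)
      = 12n ln(12n) − 12n ln n + 12n ln 20 − 12n + O(ln n)
      = 12n ln 12 + 12n ln 20 − 12n + O(ln n)
      = 12n (ln 240 − 1) + O(ln n).
Numerically ln(240) − 1 ≈ 4.4806.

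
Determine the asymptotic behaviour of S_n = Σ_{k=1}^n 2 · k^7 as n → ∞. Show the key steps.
S_n ~ n^8 / 4

By integral comparison (Euler-Maclaurin), Σ_{k=1}^n 2 · k^7 = 2 · ∫_0^n x^7 dx + O(n^7) = 2 · n^8/8 = n^8 / 4 + O(n^7). (Equivalently, Faulhaber's formula gives the same leading term.)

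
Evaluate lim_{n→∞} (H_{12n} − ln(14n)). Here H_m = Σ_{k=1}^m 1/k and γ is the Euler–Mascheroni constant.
lim = ln(6/7) + γ

By Euler-Maclaurin, H_m = ln m + γ + O(1/m). So
  H_{12n} − ln(14n) = ln(12n) + γ − ln(14n) + O(1/n)
                       = ln(12/14) + γ + O(1/n).
Hence the limit is ln(12/14) + γ (= ln(6/7)).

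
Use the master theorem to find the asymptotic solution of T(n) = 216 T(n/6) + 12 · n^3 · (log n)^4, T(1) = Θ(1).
T(n) = Θ(n^3 · (log n)^5)

Here log_6 216 = 3 and f(n) = 12 · n^3 · (log n)^4 = Θ(n^(log_6 216) · (log n)^4). This is the extended Case 2 of the master theorem (f matches the critical exponent up to log factors), giving T(n) = Θ(n^(log_6 216) · (log n)^(4+1)) = Θ(n^3 · (log n)^5).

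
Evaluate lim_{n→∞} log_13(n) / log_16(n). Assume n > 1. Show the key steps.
lim = ln(16) / ln(13) = log_13(16)

Change of base: log_13(n) = ln n / ln 13 and log_16(n) = ln n / ln 16. The ratio is (ln n / ln 13) · (ln 16 / ln n) = ln 16 / ln 13, a constant independent of n. So the limit is ln 16 / ln 13 = log_13(16).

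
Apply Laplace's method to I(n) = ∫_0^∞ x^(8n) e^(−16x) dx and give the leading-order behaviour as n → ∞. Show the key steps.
I(n) ~ (sqrt(2π·8n) / 16) · (8n/(16e))^(8n)

Write the integrand as exp(8n ln x − 16x) and set f(x) = 8n ln x − 16x. Then f'(x) = 8n/x − 16 = 0 at x* = 8n/16, and f''(x*) = −8n/x*^2 = −16^2/(8n). Laplace's method (interior maximum) gives
  I(n) ~ e^(f(x*)) · sqrt(2π / |f''(x*)|)
        = exp(8n ln(8n/16) − 8n) · sqrt(2π · 8n / 16^2)
        = (8n/16)^(8n) e^(−8n) · sqrt(2π·8n) / 16
        = (sqrt(2π·8n) / 16) · (8n/(16e))^(8n).
This matches Γ(8n+1)/16^(8n+1) with Stirling applied to Γ.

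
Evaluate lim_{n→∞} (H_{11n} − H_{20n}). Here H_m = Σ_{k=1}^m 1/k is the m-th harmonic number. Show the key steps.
lim = ln(11/20)

Euler-Maclaurin gives H_m = ln m + γ + 1/(2m) + O(1/m^2). The γ and O(1/m) terms cancel in the difference:
  H_{11n} − H_{20n} = ln(11n) − ln(20n) + O(1/n) = ln(11/20) + O(1/n).
Hence the limit is ln(11/20).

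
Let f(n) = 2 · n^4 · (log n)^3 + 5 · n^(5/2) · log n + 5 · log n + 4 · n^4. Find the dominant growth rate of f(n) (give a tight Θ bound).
f(n) ∈ Θ(n^4 · (log n)^3)

Compare the terms by growth order. For large n, n^a · (log n)^b dominates n^a' · (log n)^b' iff a > a', or (a = a' and b > b'). Ranking the 4 terms shows the dominant one is 2 · n^4 · (log n)^3. Hence f(n) ∈ Θ(n^4 · (log n)^3).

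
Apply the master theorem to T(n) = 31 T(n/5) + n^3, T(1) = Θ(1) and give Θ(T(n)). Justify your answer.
T(n) = Θ(n^3)

log_5 31 ≈ 2.134. f(n) = n^3 dominates n^(log_5 31) since 3 > 2.134, and the regularity condition a·f(n/b) = 31·(n/5)^3 = (31/125)·n^3 ≤ c·f(n) holds with c = 31/125 ≈ 0.248 < 1. So this is Case 3: T(n) = Θ(f(n)) = Θ(n^3).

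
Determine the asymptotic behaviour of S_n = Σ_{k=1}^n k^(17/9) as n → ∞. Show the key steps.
S_n ~ (9/26) · n^(26/9)

Integral comparison: Σ_{k=1}^n k^(17/9) = ∫_0^n x^(17/9) dx + O(n^(17/9)). The integral is n^(1 + 17/9) / (1 + 17/9) = n^((17+9)/9) / ((17+9)/9) = (9/26) · n^(26/9).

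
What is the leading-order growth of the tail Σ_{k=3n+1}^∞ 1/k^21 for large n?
Σ_{k>3n} 1/k^21 ~ 1/(20 · (3n)^20)

Compare to the integral: ∫_{3n}^∞ x^(−21) dx = [−x^(−20)/20]_{3n}^∞ = 1/((21−1)·(3n)^20). Euler-Maclaurin then gives
  Σ_{k>3n} 1/k^21 = ∫_{3n}^∞ dx/x^21 − 1/(2·(3n)^21) + O(1/(3n)^22).
(Equivalently this is ζ(21) − Σ_{k≤3n} 1/k^21.)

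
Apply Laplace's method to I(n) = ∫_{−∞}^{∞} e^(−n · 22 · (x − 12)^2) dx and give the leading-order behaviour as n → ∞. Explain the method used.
I(n) = sqrt(π/(22n))

Here φ(x) = 22 · (x − 12)^2 has its unique minimum at x* = 12 with φ(x*) = 0 and φ''(x*) = 44. Laplace's method gives
  I(n) ~ e^(−n φ(x*)) · sqrt(2π / (n · φ''(x*))) = sqrt(2π / (44n)) = sqrt(π/(22n)).
This is exact: substituting u = (x − 12)·sqrt(22n) gives I(n) = (1/sqrt(22n)) ∫_{−∞}^{∞} e^(−u^2) du = sqrt(π/(22n)).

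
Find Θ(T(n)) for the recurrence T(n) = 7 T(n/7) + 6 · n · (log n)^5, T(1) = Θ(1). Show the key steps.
T(n) = Θ(n · (log n)^6)

Here log_7 7 = 1 and f(n) = 6 · n · (log n)^5 = Θ(n^(log_7 7) · (log n)^5). This is the extended Case 2 of the master theorem (f matches the critical exponent up to log factors), giving T(n) = Θ(n^(log_7 7) · (log n)^(5+1)) = Θ(n · (log n)^6).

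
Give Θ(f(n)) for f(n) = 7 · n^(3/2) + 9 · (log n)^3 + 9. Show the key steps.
f(n) ∈ Θ(n^(3/2))

Compare the terms by growth order. For large n, n^a · (log n)^b dominates n^a' · (log n)^b' iff a > a', or (a = a' and b > b'). Ranking the 3 terms shows the dominant one is 7 · n^(3/2). Hence f(n) ∈ Θ(n^(3/2)).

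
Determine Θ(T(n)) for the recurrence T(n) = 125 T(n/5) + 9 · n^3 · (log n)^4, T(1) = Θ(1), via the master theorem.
T(n) = Θ(n^3 · (log n)^5)

Here log_5 125 = 3 and f(n) = 9 · n^3 · (log n)^4 = Θ(n^(log_5 125) · (log n)^4). This is the extended Case 2 of the master theorem (f matches the critical exponent up to log factors), giving T(n) = Θ(n^(log_5 125) · (log n)^(4+1)) = Θ(n^3 · (log n)^5).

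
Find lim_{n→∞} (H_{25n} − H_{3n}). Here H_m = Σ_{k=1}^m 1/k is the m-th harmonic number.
lim = ln(25/3)

Euler-Maclaurin gives H_m = ln m + γ + 1/(2m) + O(1/m^2). The γ and O(1/m) terms cancel in the difference:
  H_{25n} − H_{3n} = ln(25n) − ln(3n) + O(1/n) = ln(25/3) + O(1/n).
Hence the limit is ln(25/3).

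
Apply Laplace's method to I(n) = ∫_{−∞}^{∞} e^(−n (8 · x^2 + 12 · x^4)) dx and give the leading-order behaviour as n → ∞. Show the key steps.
I(n) ~ sqrt(π/(8n))

φ(x) = 8 · x^2 + 12 · x^4 has its unique global minimum at x* = 0 (since φ'(x) = 16x + 48x^3 = 0 only at x = 0 for real x with both coefficients positive, and φ → ∞ as |x| → ∞). At x* = 0, φ(0) = 0 and φ''(0) = 16. Laplace's method then gives
  I(n) ~ sqrt(2π / (n · φ''(0))) · e^(−n φ(0)) = sqrt(2π / (16n)) = sqrt(π/(8n)).
The 12 · x^4 term contributes only at subleading order (an O(1/n) relative correction).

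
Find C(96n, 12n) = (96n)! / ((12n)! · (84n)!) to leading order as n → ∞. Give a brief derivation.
C(96n, 12n) ~ (16777216/823543)^(12n) · sqrt(4/(7π·12n))

Write N = 12n. Apply Stirling to each factorial:
  (8N)! ~ sqrt(2π·8N) · (8N/e)^(8N),
  N! ~ sqrt(2π N) · (N/e)^N,
  (7N)! ~ sqrt(2π·7N) · (7N/e)^(7N).
The exponential factors combine to (8N)^(8N) / (N^N · (7N)^(7N)) = 8^(8N)/7^(7N) = (8^8/7^7)^N = (16777216/823543)^N.
The square-root prefactors combine to sqrt(2π·8N) / (sqrt(2π N)·sqrt(2π·7N)) = sqrt(8 / (2π·7·N)) = sqrt(4/(7π·12n)).
Substituting N = 12n: C(96n, 12n) ~ (16777216/823543)^(12n) · sqrt(4/(7π·12n)).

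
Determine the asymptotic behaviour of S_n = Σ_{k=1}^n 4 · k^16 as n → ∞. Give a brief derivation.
S_n ~ 4 · n^17 / 17

By integral comparison (Euler-Maclaurin), Σ_{k=1}^n 4 · k^16 = 4 · ∫_0^n x^16 dx + O(n^16) = 4 · n^17/17 + O(n^16). (Equivalently, Faulhaber's formula gives the same leading term.)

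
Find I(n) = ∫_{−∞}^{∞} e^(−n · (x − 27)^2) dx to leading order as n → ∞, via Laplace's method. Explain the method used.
I(n) = sqrt(π/n)

Here φ(x) = (x − 27)^2 has its unique minimum at x* = 27 with φ(x*) = 0 and φ''(x*) = 2. Laplace's method gives
  I(n) ~ e^(−n φ(x*)) · sqrt(2π / (n · φ''(x*))) = sqrt(2π / (2n)) = sqrt(π/n).
This is exact: substituting u = (x − 27)·sqrt(n) gives I(n) = (1/sqrt(n)) ∫_{−∞}^{∞} e^(−u^2) du = sqrt(π/n).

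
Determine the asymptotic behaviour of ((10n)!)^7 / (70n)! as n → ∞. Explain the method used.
((10n)!)^7/(70n)! ~ ((2π·10n)^(6/2) / sqrt(7)) · 7^(−7·10n)  →  0

Write N = 10n. Stirling: N! ~ sqrt(2π N)(N/e)^N and (7N)! ~ sqrt(2π·7N)·(7N/e)^(7N).
  (N!)^7/(7N)! ~ (2π N)^(7/2) (N/e)^(7N) / [sqrt(2π·7N) (7N/e)^(7N)]
     = (2π N)^(7/2) / sqrt(2π·7N) · (N/(7N))^(7N)
     = (2π N)^((7−1)/2) / sqrt(7) · 7^(−7N).
Since 7^7 > 1, the factor 7^(−7N) decays exponentially, so the ratio → 0. Substituting N = 10n gives the stated form.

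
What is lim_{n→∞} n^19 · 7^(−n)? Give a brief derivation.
lim = 0

Exponentials with base > 1 dominate every fixed polynomial: for any fixed c, n^c / 7^n → 0 as n → ∞ (e.g. by the ratio test, or by writing 7^n = e^(n ln 7) and noting e^(n ln 7) / n^c → ∞). Hence n^19 · 7^(−n) = n^19 / 7^n → 0.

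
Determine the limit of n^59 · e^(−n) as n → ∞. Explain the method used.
lim = 0

Exponentials with base > 1 dominate every fixed polynomial: for any fixed c, n^c / e^n → 0 as n → ∞ (e.g. by the ratio test, or since e^n grows faster than any power of n). Hence n^59 · e^(−n) = n^59 / e^n → 0.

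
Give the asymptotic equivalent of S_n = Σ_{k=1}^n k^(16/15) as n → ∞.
S_n ~ (15/31) · n^(31/15)

Integral comparison: Σ_{k=1}^n k^(16/15) = ∫_0^n x^(16/15) dx + O(n^(16/15)). The integral is n^(1 + 16/15) / (1 + 16/15) = n^((16+15)/15) / ((16+15)/15) = (15/31) · n^(31/15).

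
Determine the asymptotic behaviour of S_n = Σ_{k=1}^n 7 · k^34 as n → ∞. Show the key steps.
S_n ~ n^35 / 5

By integral comparison (Euler-Maclaurin), Σ_{k=1}^n 7 · k^34 = 7 · ∫_0^n x^34 dx + O(n^34) = 7 · n^35/35 = n^35 / 5 + O(n^34). (Equivalently, Faulhaber's formula gives the same leading term.)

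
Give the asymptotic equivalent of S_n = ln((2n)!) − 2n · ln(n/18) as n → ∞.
S_n ~ 2n · (ln 36 − 1) + O(ln n)

Stirling: ln((2n)!) = 2n ln(2n) − 2n + O(ln n).
  S_n = 2n ln(2n) − 2n − 2n ln(n/18) + O(ln n)
      = 2n ln(2n) − 2n ln n + 2n ln 18 − 2n + O(ln n)
      = 2n ln 2 + 2n ln 18 − 2n + O(ln n)
      = 2n (ln 36 − 1) + O(ln n).
Numerically ln(36) − 1 ≈ 2.5835.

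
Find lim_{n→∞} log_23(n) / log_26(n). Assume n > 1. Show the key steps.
lim = ln(26) / ln(23) = log_23(26)

Change of base: log_23(n) = ln n / ln 23 and log_26(n) = ln n / ln 26. The ratio is (ln n / ln 23) · (ln 26 / ln n) = ln 26 / ln 23, a constant independent of n. So the limit is ln 26 / ln 23 = log_23(26).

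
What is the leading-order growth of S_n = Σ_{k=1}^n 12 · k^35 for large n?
S_n ~ n^36 / 3

By integral comparison (Euler-Maclaurin), Σ_{k=1}^n 12 · k^35 = 12 · ∫_0^n x^35 dx + O(n^35) = 12 · n^36/36 = n^36 / 3 + O(n^35). (Equivalently, Faulhaber's formula gives the same leading term.)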